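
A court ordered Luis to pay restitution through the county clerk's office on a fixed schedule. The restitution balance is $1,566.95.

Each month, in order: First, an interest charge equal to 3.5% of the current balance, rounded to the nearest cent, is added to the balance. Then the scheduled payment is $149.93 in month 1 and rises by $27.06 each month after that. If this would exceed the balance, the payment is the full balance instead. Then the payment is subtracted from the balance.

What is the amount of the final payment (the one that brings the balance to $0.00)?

# | Opening | Interest | Payment | End bal
1 | $1,566.95 | $54.84 | $149.93 | $1,471.86
2 | $1,471.86 | $51.52 | $176.99 | $1,346.39
3 | $1,346.39 | $47.12 | $204.05 | $1,189.46
4 | $1,189.46 | $41.63 | $231.11 | $999.98
5 | $999.98 | $35.00 | $258.17 | $776.81
6 | $776.81 | $27.19 | $285.23 | $518.77
7 | $518.77 | $18.16 | $312.29 | $224.64
8 | $224.64 | $7.86 | $232.50 | $0.00

$232.50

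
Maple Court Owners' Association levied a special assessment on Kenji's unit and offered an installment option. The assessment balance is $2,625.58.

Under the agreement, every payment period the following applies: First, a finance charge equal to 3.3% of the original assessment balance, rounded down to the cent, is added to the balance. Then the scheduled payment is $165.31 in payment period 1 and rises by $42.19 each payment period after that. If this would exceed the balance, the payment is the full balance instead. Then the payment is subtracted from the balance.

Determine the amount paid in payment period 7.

$418.45

# | Opening | Interest | Payment | End bal
1 | $2,625.58 | $86.64 | $165.31 | $2,546.91
2 | $2,546.91 | $86.64 | $207.50 | $2,426.05
3 | $2,426.05 | $86.64 | $249.69 | $2,263.00
4 | $2,263.00 | $86.64 | $291.88 | $2,057.76
5 | $2,057.76 | $86.64 | $334.07 | $1,810.33
6 | $1,810.33 | $86.64 | $376.26 | $1,520.71
7 | $1,520.71 | $86.64 | $418.45 | $1,188.90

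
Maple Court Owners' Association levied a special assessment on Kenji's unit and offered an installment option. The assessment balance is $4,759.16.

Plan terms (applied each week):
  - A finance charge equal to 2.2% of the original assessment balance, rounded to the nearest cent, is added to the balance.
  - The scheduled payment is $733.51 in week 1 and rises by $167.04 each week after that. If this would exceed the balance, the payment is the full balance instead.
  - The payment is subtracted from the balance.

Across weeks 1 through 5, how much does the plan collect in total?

# | Opening | Interest | Payment | End bal
1 | $4,759.16 | $104.70 | $733.51 | $4,130.35
2 | $4,130.35 | $104.70 | $900.55 | $3,334.50
3 | $3,334.50 | $104.70 | $1,067.59 | $2,371.61
4 | $2,371.61 | $104.70 | $1,234.63 | $1,241.68
5 | $1,241.68 | $104.70 | $1,346.38 | $0.00
Total paid: $5,282.66

$5,282.66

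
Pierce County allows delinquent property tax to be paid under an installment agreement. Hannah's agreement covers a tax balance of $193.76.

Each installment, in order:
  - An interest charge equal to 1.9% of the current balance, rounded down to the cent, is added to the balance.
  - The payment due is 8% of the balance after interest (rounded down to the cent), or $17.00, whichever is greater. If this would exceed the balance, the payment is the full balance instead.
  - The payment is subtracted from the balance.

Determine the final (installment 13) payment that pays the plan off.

Installment 1: opening $193.76; interest $3.68 → $197.44; payment $17.00; balance $180.44
Installment 2: opening $180.44; interest $3.42 → $183.86; payment $17.00; balance $166.86
Installment 3: opening $166.86; interest $3.17 → $170.03; payment $17.00; balance $153.03
Installment 4: opening $153.03; interest $2.90 → $155.93; payment $17.00; balance $138.93
Installment 5: opening $138.93; interest $2.63 → $141.56; payment $17.00; balance $124.56
Installment 6: opening $124.56; interest $2.36 → $126.92; payment $17.00; balance $109.92
Installment 7: opening $109.92; interest $2.08 → $112.00; payment $17.00; balance $95.00
Installment 8: opening $95.00; interest $1.80 → $96.80; payment $17.00; balance $79.80
Installment 9: opening $79.80; interest $1.51 → $81.31; payment $17.00; balance $64.31
Installment 10: opening $64.31; interest $1.22 → $65.53; payment $17.00; balance $48.53
Installment 11: opening $48.53; interest $0.92 → $49.45; payment $17.00; balance $32.45
Installment 12: opening $32.45; interest $0.61 → $33.06; payment $17.00; balance $16.06
Installment 13: opening $16.06; interest $0.30 → $16.36; payment $16.36; balance $0.00

$16.36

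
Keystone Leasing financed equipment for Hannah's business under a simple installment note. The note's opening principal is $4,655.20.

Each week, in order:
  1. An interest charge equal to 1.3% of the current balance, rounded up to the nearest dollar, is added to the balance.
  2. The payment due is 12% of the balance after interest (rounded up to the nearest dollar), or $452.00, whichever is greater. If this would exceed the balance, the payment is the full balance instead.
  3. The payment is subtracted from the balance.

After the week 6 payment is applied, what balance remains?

Week 1: $4,655.20 +$61.00 interest = $4,716.20; pay $566.00 → $4,150.20
Week 2: $4,150.20 +$54.00 interest = $4,204.20; pay $505.00 → $3,699.20
Week 3: $3,699.20 +$49.00 interest = $3,748.20; pay $452.00 → $3,296.20
Week 4: $3,296.20 +$43.00 interest = $3,339.20; pay $452.00 → $2,887.20
Week 5: $2,887.20 +$38.00 interest = $2,925.20; pay $452.00 → $2,473.20
Week 6: $2,473.20 +$33.00 interest = $2,506.20; pay $452.00 → $2,054.20

$2,054.20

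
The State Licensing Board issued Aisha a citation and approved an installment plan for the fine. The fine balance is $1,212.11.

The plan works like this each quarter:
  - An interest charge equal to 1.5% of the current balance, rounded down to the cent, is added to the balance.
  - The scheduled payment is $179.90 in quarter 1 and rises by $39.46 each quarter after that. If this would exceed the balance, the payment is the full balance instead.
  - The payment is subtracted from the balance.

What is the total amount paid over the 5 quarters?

Quarter 1: $1,212.11 +$18.18 interest = $1,230.29; pay $179.90 → $1,050.39
Quarter 2: $1,050.39 +$15.75 interest = $1,066.14; pay $219.36 → $846.78
Quarter 3: $846.78 +$12.70 interest = $859.48; pay $258.82 → $600.66
Quarter 4: $600.66 +$9.00 interest = $609.66; pay $298.28 → $311.38
Quarter 5: $311.38 +$4.67 interest = $316.05; pay $316.05 → $0.00
Total paid: $1,272.41

$1,272.41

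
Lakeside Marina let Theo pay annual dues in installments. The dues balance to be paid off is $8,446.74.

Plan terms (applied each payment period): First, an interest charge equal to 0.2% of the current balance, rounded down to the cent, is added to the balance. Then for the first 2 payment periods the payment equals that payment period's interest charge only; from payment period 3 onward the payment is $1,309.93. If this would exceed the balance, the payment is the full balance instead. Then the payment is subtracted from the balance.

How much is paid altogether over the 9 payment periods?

$8,544.24

# | Opening | Interest | Payment | End bal
1 | $8,446.74 | $16.89 | $16.89 | $8,446.74
2 | $8,446.74 | $16.89 | $16.89 | $8,446.74
3 | $8,446.74 | $16.89 | $1,309.93 | $7,153.70
4 | $7,153.70 | $14.30 | $1,309.93 | $5,858.07
5 | $5,858.07 | $11.71 | $1,309.93 | $4,559.85
6 | $4,559.85 | $9.11 | $1,309.93 | $3,259.03
7 | $3,259.03 | $6.51 | $1,309.93 | $1,955.61
8 | $1,955.61 | $3.91 | $1,309.93 | $649.59
9 | $649.59 | $1.29 | $650.88 | $0.00
Total paid: $8,544.24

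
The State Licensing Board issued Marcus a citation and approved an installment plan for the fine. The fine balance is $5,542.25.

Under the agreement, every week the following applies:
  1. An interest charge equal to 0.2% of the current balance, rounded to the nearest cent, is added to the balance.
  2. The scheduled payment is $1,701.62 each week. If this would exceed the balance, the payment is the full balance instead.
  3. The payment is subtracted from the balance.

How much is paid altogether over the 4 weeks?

Week 1: $5,542.25 +$11.08 interest = $5,553.33; pay $1,701.62 → $3,851.71
Week 2: $3,851.71 +$7.70 interest = $3,859.41; pay $1,701.62 → $2,157.79
Week 3: $2,157.79 +$4.32 interest = $2,162.11; pay $1,701.62 → $460.49
Week 4: $460.49 +$0.92 interest = $461.41; pay $461.41 → $0.00
Total paid: $5,566.27

$5,566.27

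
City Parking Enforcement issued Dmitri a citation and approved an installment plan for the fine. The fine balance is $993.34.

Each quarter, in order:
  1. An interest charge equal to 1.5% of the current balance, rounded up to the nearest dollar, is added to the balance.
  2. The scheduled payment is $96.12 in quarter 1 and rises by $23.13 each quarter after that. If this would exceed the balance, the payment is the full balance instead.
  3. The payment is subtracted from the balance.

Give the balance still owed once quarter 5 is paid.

$342.44

Quarter 1: opening $993.34; interest $15.00 → $1,008.34; payment $96.12; balance $912.22
Quarter 2: opening $912.22; interest $14.00 → $926.22; payment $119.25; balance $806.97
Quarter 3: opening $806.97; interest $13.00 → $819.97; payment $142.38; balance $677.59
Quarter 4: opening $677.59; interest $11.00 → $688.59; payment $165.51; balance $523.08
Quarter 5: opening $523.08; interest $8.00 → $531.08; payment $188.64; balance $342.44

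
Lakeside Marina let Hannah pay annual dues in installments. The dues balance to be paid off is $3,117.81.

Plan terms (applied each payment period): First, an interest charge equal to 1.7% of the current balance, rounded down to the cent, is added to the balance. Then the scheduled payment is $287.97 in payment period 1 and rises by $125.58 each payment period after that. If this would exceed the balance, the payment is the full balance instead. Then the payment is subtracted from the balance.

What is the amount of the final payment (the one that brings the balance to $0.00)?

Payment period 1: opening $3,117.81; interest $53.00 → $3,170.81; payment $287.97; balance $2,882.84
Payment period 2: opening $2,882.84; interest $49.00 → $2,931.84; payment $413.55; balance $2,518.29
Payment period 3: opening $2,518.29; interest $42.81 → $2,561.10; payment $539.13; balance $2,021.97
Payment period 4: opening $2,021.97; interest $34.37 → $2,056.34; payment $664.71; balance $1,391.63
Payment period 5: opening $1,391.63; interest $23.65 → $1,415.28; payment $790.29; balance $624.99
Payment period 6: opening $624.99; interest $10.62 → $635.61; payment $635.61; balance $0.00

$635.61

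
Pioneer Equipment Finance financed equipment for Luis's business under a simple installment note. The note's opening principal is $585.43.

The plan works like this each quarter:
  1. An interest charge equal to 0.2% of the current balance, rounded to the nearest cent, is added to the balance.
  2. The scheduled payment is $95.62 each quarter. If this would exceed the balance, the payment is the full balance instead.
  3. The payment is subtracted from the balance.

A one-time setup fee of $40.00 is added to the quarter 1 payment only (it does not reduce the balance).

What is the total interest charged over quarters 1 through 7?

$4.20

Quarter 1: $585.43 +$1.17 interest = $586.60; pay $95.62 (+ $40.00 fee) → $490.98
Quarter 2: $490.98 +$0.98 interest = $491.96; pay $95.62 → $396.34
Quarter 3: $396.34 +$0.79 interest = $397.13; pay $95.62 → $301.51
Quarter 4: $301.51 +$0.60 interest = $302.11; pay $95.62 → $206.49
Quarter 5: $206.49 +$0.41 interest = $206.90; pay $95.62 → $111.28
Quarter 6: $111.28 +$0.22 interest = $111.50; pay $95.62 → $15.88
Quarter 7: $15.88 +$0.03 interest = $15.91; pay $15.91 → $0.00
Total interest: $1.17 + $0.98 + $0.79 + $0.60 + $0.41 + $0.22 + $0.03 = $4.20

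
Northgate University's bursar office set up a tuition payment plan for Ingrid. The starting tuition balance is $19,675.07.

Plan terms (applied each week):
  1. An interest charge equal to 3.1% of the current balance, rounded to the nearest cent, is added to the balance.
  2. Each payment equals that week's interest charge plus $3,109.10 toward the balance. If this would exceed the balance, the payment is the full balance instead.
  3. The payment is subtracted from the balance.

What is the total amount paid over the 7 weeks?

$21,920.54

# | Opening | Interest | Payment | End bal
1 | $19,675.07 | $609.93 | $3,719.03 | $16,565.97
2 | $16,565.97 | $513.55 | $3,622.65 | $13,456.87
3 | $13,456.87 | $417.16 | $3,526.26 | $10,347.77
4 | $10,347.77 | $320.78 | $3,429.88 | $7,238.67
5 | $7,238.67 | $224.40 | $3,333.50 | $4,129.57
6 | $4,129.57 | $128.02 | $3,237.12 | $1,020.47
7 | $1,020.47 | $31.63 | $1,052.10 | $0.00
Total paid: $21,920.54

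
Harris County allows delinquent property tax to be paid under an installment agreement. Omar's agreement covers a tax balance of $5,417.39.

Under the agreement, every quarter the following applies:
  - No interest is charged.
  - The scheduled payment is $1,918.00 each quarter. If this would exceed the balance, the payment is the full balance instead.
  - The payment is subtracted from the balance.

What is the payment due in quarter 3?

$1,581.39

Quarter 1: $5,417.39 − $1,918.00 → $3,499.39
Quarter 2: $3,499.39 − $1,918.00 → $1,581.39
Quarter 3: $1,581.39 − $1,581.39 → $0.00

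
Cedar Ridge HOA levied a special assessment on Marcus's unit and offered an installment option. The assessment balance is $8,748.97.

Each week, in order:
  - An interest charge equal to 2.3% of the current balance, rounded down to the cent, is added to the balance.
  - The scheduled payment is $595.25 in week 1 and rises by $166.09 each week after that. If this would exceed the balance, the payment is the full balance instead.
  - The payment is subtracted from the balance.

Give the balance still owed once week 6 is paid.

$3,675.55

Week 1: opening $8,748.97; interest $201.22 → $8,950.19; payment $595.25; balance $8,354.94
Week 2: opening $8,354.94; interest $192.16 → $8,547.10; payment $761.34; balance $7,785.76
Week 3: opening $7,785.76; interest $179.07 → $7,964.83; payment $927.43; balance $7,037.40
Week 4: opening $7,037.40; interest $161.86 → $7,199.26; payment $1,093.52; balance $6,105.74
Week 5: opening $6,105.74; interest $140.43 → $6,246.17; payment $1,259.61; balance $4,986.56
Week 6: opening $4,986.56; interest $114.69 → $5,101.25; payment $1,425.70; balance $3,675.55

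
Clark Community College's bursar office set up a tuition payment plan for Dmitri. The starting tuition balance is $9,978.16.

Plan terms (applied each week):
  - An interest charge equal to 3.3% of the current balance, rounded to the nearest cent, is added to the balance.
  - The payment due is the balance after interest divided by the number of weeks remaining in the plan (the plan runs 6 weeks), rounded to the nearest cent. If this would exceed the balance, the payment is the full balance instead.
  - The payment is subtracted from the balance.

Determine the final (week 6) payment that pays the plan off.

$2,020.69

Week 1: opening $9,978.16; interest $329.28 → $10,307.44; payment $1,717.91; balance $8,589.53
Week 2: opening $8,589.53; interest $283.45 → $8,872.98; payment $1,774.60; balance $7,098.38
Week 3: opening $7,098.38; interest $234.25 → $7,332.63; payment $1,833.16; balance $5,499.47
Week 4: opening $5,499.47; interest $181.48 → $5,680.95; payment $1,893.65; balance $3,787.30
Week 5: opening $3,787.30; interest $124.98 → $3,912.28; payment $1,956.14; balance $1,956.14
Week 6: opening $1,956.14; interest $64.55 → $2,020.69; payment $2,020.69; balance $0.00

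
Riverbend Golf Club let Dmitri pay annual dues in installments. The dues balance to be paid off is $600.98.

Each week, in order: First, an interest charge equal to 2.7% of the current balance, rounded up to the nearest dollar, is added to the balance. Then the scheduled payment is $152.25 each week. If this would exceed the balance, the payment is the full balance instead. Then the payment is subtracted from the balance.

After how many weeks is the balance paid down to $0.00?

# | Opening | Interest | Payment | End bal
1 | $600.98 | $17.00 | $152.25 | $465.73
2 | $465.73 | $13.00 | $152.25 | $326.48
3 | $326.48 | $9.00 | $152.25 | $183.23
4 | $183.23 | $5.00 | $152.25 | $35.98
5 | $35.98 | $1.00 | $36.98 | $0.00
Balance reaches $0.00 in week 5.

5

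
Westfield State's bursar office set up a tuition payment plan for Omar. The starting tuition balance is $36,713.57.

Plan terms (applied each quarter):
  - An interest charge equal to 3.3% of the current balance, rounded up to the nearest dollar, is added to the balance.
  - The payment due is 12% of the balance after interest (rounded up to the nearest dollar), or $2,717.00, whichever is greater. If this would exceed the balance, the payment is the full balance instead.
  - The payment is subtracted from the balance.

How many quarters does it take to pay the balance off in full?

# | Opening | Interest | Payment | End bal
1 | $36,713.57 | $1,212.00 | $4,552.00 | $33,373.57
2 | $33,373.57 | $1,102.00 | $4,138.00 | $30,337.57
3 | $30,337.57 | $1,002.00 | $3,761.00 | $27,578.57
4 | $27,578.57 | $911.00 | $3,419.00 | $25,070.57
5 | $25,070.57 | $828.00 | $3,108.00 | $22,790.57
6 | $22,790.57 | $753.00 | $2,826.00 | $20,717.57
7 | $20,717.57 | $684.00 | $2,717.00 | $18,684.57
8 | $18,684.57 | $617.00 | $2,717.00 | $16,584.57
9 | $16,584.57 | $548.00 | $2,717.00 | $14,415.57
10 | $14,415.57 | $476.00 | $2,717.00 | $12,174.57
11 | $12,174.57 | $402.00 | $2,717.00 | $9,859.57
12 | $9,859.57 | $326.00 | $2,717.00 | $7,468.57
13 | $7,468.57 | $247.00 | $2,717.00 | $4,998.57
14 | $4,998.57 | $165.00 | $2,717.00 | $2,446.57
15 | $2,446.57 | $81.00 | $2,527.57 | $0.00
Balance reaches $0.00 in quarter 15.

15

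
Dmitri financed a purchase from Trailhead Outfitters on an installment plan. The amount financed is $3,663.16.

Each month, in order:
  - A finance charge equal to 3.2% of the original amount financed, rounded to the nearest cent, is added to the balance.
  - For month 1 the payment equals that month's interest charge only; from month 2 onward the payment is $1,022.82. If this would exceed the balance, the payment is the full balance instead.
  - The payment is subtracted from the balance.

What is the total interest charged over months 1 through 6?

Month 1: opening $3,663.16; interest $117.22 → $3,780.38; payment $117.22; balance $3,663.16
Month 2: opening $3,663.16; interest $117.22 → $3,780.38; payment $1,022.82; balance $2,757.56
Month 3: opening $2,757.56; interest $117.22 → $2,874.78; payment $1,022.82; balance $1,851.96
Month 4: opening $1,851.96; interest $117.22 → $1,969.18; payment $1,022.82; balance $946.36
Month 5: opening $946.36; interest $117.22 → $1,063.58; payment $1,022.82; balance $40.76
Month 6: opening $40.76; interest $117.22 → $157.98; payment $157.98; balance $0.00
Total interest: $117.22 + $117.22 + $117.22 + $117.22 + $117.22 + $117.22 = $703.32

$703.32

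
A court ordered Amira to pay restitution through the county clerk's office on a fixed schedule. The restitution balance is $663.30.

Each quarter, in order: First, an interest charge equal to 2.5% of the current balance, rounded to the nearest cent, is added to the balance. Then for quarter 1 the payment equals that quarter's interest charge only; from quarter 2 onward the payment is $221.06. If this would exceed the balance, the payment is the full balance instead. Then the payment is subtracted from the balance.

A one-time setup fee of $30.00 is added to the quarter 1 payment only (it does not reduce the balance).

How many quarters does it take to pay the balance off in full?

5

Quarter 1: $663.30 +$16.58 interest = $679.88; pay $16.58 (+ $30.00 fee) → $663.30
Quarter 2: $663.30 +$16.58 interest = $679.88; pay $221.06 → $458.82
Quarter 3: $458.82 +$11.47 interest = $470.29; pay $221.06 → $249.23
Quarter 4: $249.23 +$6.23 interest = $255.46; pay $221.06 → $34.40
Quarter 5: $34.40 +$0.86 interest = $35.26; pay $35.26 → $0.00
Balance reaches $0.00 in quarter 5.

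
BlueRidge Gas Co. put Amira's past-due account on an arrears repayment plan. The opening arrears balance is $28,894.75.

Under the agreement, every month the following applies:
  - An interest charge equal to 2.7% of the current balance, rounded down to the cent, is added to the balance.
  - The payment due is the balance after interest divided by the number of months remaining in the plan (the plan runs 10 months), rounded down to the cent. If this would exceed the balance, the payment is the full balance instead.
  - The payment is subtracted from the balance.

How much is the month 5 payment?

$3,301.19

Month 1: $28,894.75 +$780.15 interest = $29,674.90; pay $2,967.49 → $26,707.41
Month 2: $26,707.41 +$721.10 interest = $27,428.51; pay $3,047.61 → $24,380.90
Month 3: $24,380.90 +$658.28 interest = $25,039.18; pay $3,129.89 → $21,909.29
Month 4: $21,909.29 +$591.55 interest = $22,500.84; pay $3,214.40 → $19,286.44
Month 5: $19,286.44 +$520.73 interest = $19,807.17; pay $3,301.19 → $16,505.98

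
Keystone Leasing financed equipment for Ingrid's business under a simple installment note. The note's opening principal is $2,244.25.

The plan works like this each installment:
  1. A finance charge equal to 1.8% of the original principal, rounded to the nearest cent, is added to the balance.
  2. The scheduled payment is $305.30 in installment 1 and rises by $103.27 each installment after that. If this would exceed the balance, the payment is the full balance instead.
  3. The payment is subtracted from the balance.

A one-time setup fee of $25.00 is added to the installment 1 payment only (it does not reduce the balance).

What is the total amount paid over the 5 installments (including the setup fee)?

Installment 1: $2,244.25 +$40.40 interest = $2,284.65; pay $305.30 (+ $25.00 fee) → $1,979.35
Installment 2: $1,979.35 +$40.40 interest = $2,019.75; pay $408.57 → $1,611.18
Installment 3: $1,611.18 +$40.40 interest = $1,651.58; pay $511.84 → $1,139.74
Installment 4: $1,139.74 +$40.40 interest = $1,180.14; pay $615.11 → $565.03
Installment 5: $565.03 +$40.40 interest = $605.43; pay $605.43 → $0.00
Total paid: $2,471.25

$2,471.25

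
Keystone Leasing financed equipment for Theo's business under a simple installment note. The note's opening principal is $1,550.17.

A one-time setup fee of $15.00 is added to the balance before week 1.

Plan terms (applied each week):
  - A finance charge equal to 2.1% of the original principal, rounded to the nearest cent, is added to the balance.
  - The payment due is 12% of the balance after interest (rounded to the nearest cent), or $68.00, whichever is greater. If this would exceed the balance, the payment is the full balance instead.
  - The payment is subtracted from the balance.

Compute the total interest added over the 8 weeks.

Week 1: opening $1,565.17; interest $32.55 → $1,597.72; payment $191.73; balance $1,405.99
Week 2: opening $1,405.99; interest $32.55 → $1,438.54; payment $172.62; balance $1,265.92
Week 3: opening $1,265.92; interest $32.55 → $1,298.47; payment $155.82; balance $1,142.65
Week 4: opening $1,142.65; interest $32.55 → $1,175.20; payment $141.02; balance $1,034.18
Week 5: opening $1,034.18; interest $32.55 → $1,066.73; payment $128.01; balance $938.72
Week 6: opening $938.72; interest $32.55 → $971.27; payment $116.55; balance $854.72
Week 7: opening $854.72; interest $32.55 → $887.27; payment $106.47; balance $780.80
Week 8: opening $780.80; interest $32.55 → $813.35; payment $97.60; balance $715.75
Total interest: $32.55 + $32.55 + $32.55 + $32.55 + $32.55 + $32.55 + $32.55 + $32.55 = $260.40

$260.40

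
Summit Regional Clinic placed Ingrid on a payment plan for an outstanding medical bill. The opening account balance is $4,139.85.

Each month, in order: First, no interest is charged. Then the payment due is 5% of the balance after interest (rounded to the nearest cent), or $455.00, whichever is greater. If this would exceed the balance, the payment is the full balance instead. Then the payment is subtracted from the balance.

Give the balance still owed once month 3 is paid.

Month 1: $4,139.85 − $455.00 → $3,684.85
Month 2: $3,684.85 − $455.00 → $3,229.85
Month 3: $3,229.85 − $455.00 → $2,774.85

$2,774.85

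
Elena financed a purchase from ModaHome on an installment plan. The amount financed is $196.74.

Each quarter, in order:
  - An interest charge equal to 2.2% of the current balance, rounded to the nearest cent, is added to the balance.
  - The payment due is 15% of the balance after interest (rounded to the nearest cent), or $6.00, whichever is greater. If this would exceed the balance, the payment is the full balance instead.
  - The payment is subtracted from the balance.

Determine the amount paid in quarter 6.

Quarter 1: $196.74 +$4.33 interest = $201.07; pay $30.16 → $170.91
Quarter 2: $170.91 +$3.76 interest = $174.67; pay $26.20 → $148.47
Quarter 3: $148.47 +$3.27 interest = $151.74; pay $22.76 → $128.98
Quarter 4: $128.98 +$2.84 interest = $131.82; pay $19.77 → $112.05
Quarter 5: $112.05 +$2.47 interest = $114.52; pay $17.18 → $97.34
Quarter 6: $97.34 +$2.14 interest = $99.48; pay $14.92 → $84.56

$14.92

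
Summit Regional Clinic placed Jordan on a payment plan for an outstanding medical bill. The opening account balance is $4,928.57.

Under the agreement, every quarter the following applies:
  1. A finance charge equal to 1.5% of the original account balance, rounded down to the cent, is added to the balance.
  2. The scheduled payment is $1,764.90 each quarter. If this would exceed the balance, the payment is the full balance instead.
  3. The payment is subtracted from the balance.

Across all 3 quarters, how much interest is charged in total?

$221.76

# | Opening | Interest | Payment | End bal
1 | $4,928.57 | $73.92 | $1,764.90 | $3,237.59
2 | $3,237.59 | $73.92 | $1,764.90 | $1,546.61
3 | $1,546.61 | $73.92 | $1,620.53 | $0.00
Total interest: $73.92 + $73.92 + $73.92 = $221.76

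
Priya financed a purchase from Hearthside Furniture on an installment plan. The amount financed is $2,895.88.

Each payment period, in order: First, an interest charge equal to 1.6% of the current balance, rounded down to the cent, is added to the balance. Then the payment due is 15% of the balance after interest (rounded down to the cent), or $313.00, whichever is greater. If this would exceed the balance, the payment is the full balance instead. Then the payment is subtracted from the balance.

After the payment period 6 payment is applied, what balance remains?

$1,002.02

Payment period 1: opening $2,895.88; interest $46.33 → $2,942.21; payment $441.33; balance $2,500.88
Payment period 2: opening $2,500.88; interest $40.01 → $2,540.89; payment $381.13; balance $2,159.76
Payment period 3: opening $2,159.76; interest $34.55 → $2,194.31; payment $329.14; balance $1,865.17
Payment period 4: opening $1,865.17; interest $29.84 → $1,895.01; payment $313.00; balance $1,582.01
Payment period 5: opening $1,582.01; interest $25.31 → $1,607.32; payment $313.00; balance $1,294.32
Payment period 6: opening $1,294.32; interest $20.70 → $1,315.02; payment $313.00; balance $1,002.02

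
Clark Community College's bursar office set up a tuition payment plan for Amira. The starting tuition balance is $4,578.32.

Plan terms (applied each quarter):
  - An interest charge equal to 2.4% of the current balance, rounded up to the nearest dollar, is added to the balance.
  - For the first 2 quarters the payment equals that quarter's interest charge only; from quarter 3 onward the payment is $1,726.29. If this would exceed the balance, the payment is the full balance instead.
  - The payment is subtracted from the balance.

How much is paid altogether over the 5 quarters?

$5,012.32

Quarter 1: opening $4,578.32; interest $110.00 → $4,688.32; payment $110.00; balance $4,578.32
Quarter 2: opening $4,578.32; interest $110.00 → $4,688.32; payment $110.00; balance $4,578.32
Quarter 3: opening $4,578.32; interest $110.00 → $4,688.32; payment $1,726.29; balance $2,962.03
Quarter 4: opening $2,962.03; interest $72.00 → $3,034.03; payment $1,726.29; balance $1,307.74
Quarter 5: opening $1,307.74; interest $32.00 → $1,339.74; payment $1,339.74; balance $0.00
Total paid: $5,012.32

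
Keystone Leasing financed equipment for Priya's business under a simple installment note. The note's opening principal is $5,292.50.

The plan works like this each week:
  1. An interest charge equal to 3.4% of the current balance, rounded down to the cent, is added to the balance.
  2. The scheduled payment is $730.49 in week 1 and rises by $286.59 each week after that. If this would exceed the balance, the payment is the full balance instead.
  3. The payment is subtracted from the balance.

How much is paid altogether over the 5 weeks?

# | Opening | Interest | Payment | End bal
1 | $5,292.50 | $179.94 | $730.49 | $4,741.95
2 | $4,741.95 | $161.22 | $1,017.08 | $3,886.09
3 | $3,886.09 | $132.12 | $1,303.67 | $2,714.54
4 | $2,714.54 | $92.29 | $1,590.26 | $1,216.57
5 | $1,216.57 | $41.36 | $1,257.93 | $0.00
Total paid: $5,899.43

$5,899.43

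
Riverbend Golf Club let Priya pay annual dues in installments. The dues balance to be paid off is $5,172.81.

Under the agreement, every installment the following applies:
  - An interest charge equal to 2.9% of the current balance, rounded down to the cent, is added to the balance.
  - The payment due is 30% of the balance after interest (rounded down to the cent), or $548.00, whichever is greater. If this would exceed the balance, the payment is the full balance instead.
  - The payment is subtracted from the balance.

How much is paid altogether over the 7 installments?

Installment 1: opening $5,172.81; interest $150.01 → $5,322.82; payment $1,596.84; balance $3,725.98
Installment 2: opening $3,725.98; interest $108.05 → $3,834.03; payment $1,150.20; balance $2,683.83
Installment 3: opening $2,683.83; interest $77.83 → $2,761.66; payment $828.49; balance $1,933.17
Installment 4: opening $1,933.17; interest $56.06 → $1,989.23; payment $596.76; balance $1,392.47
Installment 5: opening $1,392.47; interest $40.38 → $1,432.85; payment $548.00; balance $884.85
Installment 6: opening $884.85; interest $25.66 → $910.51; payment $548.00; balance $362.51
Installment 7: opening $362.51; interest $10.51 → $373.02; payment $373.02; balance $0.00
Total paid: $5,641.31

$5,641.31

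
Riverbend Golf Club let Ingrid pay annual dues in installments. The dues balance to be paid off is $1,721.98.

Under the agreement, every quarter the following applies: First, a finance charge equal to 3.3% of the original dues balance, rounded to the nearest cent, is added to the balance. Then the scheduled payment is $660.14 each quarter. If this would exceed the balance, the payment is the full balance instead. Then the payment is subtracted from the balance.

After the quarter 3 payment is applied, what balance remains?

# | Opening | Interest | Payment | End bal
1 | $1,721.98 | $56.83 | $660.14 | $1,118.67
2 | $1,118.67 | $56.83 | $660.14 | $515.36
3 | $515.36 | $56.83 | $572.19 | $0.00

$0.00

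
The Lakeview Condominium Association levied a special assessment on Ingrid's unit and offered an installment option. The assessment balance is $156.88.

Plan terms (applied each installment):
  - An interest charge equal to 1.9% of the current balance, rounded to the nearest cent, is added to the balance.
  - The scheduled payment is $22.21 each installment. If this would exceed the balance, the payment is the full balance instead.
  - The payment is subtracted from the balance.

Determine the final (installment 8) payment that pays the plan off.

Installment 1: opening $156.88; interest $2.98 → $159.86; payment $22.21; balance $137.65
Installment 2: opening $137.65; interest $2.62 → $140.27; payment $22.21; balance $118.06
Installment 3: opening $118.06; interest $2.24 → $120.30; payment $22.21; balance $98.09
Installment 4: opening $98.09; interest $1.86 → $99.95; payment $22.21; balance $77.74
Installment 5: opening $77.74; interest $1.48 → $79.22; payment $22.21; balance $57.01
Installment 6: opening $57.01; interest $1.08 → $58.09; payment $22.21; balance $35.88
Installment 7: opening $35.88; interest $0.68 → $36.56; payment $22.21; balance $14.35
Installment 8: opening $14.35; interest $0.27 → $14.62; payment $14.62; balance $0.00

$14.62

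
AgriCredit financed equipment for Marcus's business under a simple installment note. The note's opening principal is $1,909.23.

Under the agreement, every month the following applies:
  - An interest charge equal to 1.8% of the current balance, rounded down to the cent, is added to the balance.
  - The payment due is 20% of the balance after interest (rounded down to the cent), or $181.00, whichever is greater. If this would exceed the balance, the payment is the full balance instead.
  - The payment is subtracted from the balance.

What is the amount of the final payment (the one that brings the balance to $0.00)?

$161.03

Month 1: opening $1,909.23; interest $34.36 → $1,943.59; payment $388.71; balance $1,554.88
Month 2: opening $1,554.88; interest $27.98 → $1,582.86; payment $316.57; balance $1,266.29
Month 3: opening $1,266.29; interest $22.79 → $1,289.08; payment $257.81; balance $1,031.27
Month 4: opening $1,031.27; interest $18.56 → $1,049.83; payment $209.96; balance $839.87
Month 5: opening $839.87; interest $15.11 → $854.98; payment $181.00; balance $673.98
Month 6: opening $673.98; interest $12.13 → $686.11; payment $181.00; balance $505.11
Month 7: opening $505.11; interest $9.09 → $514.20; payment $181.00; balance $333.20
Month 8: opening $333.20; interest $5.99 → $339.19; payment $181.00; balance $158.19
Month 9: opening $158.19; interest $2.84 → $161.03; payment $161.03; balance $0.00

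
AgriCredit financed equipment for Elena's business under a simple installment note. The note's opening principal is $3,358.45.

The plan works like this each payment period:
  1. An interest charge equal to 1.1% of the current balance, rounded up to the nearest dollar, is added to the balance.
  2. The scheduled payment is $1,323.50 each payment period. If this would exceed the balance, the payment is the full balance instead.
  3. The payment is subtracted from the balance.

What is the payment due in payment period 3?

$780.45

# | Opening | Interest | Payment | End bal
1 | $3,358.45 | $37.00 | $1,323.50 | $2,071.95
2 | $2,071.95 | $23.00 | $1,323.50 | $771.45
3 | $771.45 | $9.00 | $780.45 | $0.00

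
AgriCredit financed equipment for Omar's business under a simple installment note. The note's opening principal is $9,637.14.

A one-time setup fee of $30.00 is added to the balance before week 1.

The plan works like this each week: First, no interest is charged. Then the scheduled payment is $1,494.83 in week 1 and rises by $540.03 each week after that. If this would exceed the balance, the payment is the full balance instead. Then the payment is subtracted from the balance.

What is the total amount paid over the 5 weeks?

# | Opening | Payment | End bal
1 | $9,667.14 | $1,494.83 | $8,172.31
2 | $8,172.31 | $2,034.86 | $6,137.45
3 | $6,137.45 | $2,574.89 | $3,562.56
4 | $3,562.56 | $3,114.92 | $447.64
5 | $447.64 | $447.64 | $0.00
Total paid: $9,667.14

$9,667.14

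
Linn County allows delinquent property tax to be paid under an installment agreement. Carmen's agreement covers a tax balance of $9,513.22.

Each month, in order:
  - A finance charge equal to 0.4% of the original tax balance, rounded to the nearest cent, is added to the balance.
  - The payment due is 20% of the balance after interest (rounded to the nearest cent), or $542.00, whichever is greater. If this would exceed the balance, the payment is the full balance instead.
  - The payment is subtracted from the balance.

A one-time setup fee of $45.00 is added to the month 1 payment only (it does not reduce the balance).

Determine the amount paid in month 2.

Month 1: opening $9,513.22; interest $38.05 → $9,551.27; payment $1,910.25 (+ $45.00 fee); balance $7,641.02
Month 2: opening $7,641.02; interest $38.05 → $7,679.07; payment $1,535.81; balance $6,143.26

$1,535.81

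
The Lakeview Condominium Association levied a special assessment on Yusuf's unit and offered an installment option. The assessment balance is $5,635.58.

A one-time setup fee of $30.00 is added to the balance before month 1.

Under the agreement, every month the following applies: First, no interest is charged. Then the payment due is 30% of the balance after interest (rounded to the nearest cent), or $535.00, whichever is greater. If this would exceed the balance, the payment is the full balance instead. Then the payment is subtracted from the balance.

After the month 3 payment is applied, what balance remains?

$1,943.30

Month 1: opening $5,665.58; payment $1,699.67; balance $3,965.91
Month 2: opening $3,965.91; payment $1,189.77; balance $2,776.14
Month 3: opening $2,776.14; payment $832.84; balance $1,943.30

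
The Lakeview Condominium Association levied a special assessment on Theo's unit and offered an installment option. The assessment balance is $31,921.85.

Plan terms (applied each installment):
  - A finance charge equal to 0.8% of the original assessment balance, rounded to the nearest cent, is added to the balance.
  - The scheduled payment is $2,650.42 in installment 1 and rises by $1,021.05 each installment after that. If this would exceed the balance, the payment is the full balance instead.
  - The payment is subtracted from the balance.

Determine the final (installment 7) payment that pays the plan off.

# | Opening | Interest | Payment | End bal
1 | $31,921.85 | $255.37 | $2,650.42 | $29,526.80
2 | $29,526.80 | $255.37 | $3,671.47 | $26,110.70
3 | $26,110.70 | $255.37 | $4,692.52 | $21,673.55
4 | $21,673.55 | $255.37 | $5,713.57 | $16,215.35
5 | $16,215.35 | $255.37 | $6,734.62 | $9,736.10
6 | $9,736.10 | $255.37 | $7,755.67 | $2,235.80
7 | $2,235.80 | $255.37 | $2,491.17 | $0.00

$2,491.17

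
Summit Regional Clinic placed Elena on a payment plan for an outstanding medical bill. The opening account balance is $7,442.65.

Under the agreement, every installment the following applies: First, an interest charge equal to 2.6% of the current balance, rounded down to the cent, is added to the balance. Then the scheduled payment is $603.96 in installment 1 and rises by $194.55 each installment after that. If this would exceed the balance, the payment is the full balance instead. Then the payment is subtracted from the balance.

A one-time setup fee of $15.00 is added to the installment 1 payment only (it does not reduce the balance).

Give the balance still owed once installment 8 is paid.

$0.00

Installment 1: $7,442.65 +$193.50 interest = $7,636.15; pay $603.96 (+ $15.00 fee) → $7,032.19
Installment 2: $7,032.19 +$182.83 interest = $7,215.02; pay $798.51 → $6,416.51
Installment 3: $6,416.51 +$166.82 interest = $6,583.33; pay $993.06 → $5,590.27
Installment 4: $5,590.27 +$145.34 interest = $5,735.61; pay $1,187.61 → $4,548.00
Installment 5: $4,548.00 +$118.24 interest = $4,666.24; pay $1,382.16 → $3,284.08
Installment 6: $3,284.08 +$85.38 interest = $3,369.46; pay $1,576.71 → $1,792.75
Installment 7: $1,792.75 +$46.61 interest = $1,839.36; pay $1,771.26 → $68.10
Installment 8: $68.10 +$1.77 interest = $69.87; pay $69.87 → $0.00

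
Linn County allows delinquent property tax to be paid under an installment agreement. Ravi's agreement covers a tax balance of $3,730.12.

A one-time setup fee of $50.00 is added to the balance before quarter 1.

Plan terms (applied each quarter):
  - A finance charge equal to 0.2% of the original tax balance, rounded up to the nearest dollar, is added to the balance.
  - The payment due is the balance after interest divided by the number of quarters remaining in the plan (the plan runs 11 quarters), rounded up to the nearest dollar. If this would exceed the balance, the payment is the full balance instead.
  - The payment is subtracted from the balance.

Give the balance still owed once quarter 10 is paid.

Quarter 1: $3,780.12 +$8.00 interest = $3,788.12; pay $345.00 → $3,443.12
Quarter 2: $3,443.12 +$8.00 interest = $3,451.12; pay $346.00 → $3,105.12
Quarter 3: $3,105.12 +$8.00 interest = $3,113.12; pay $346.00 → $2,767.12
Quarter 4: $2,767.12 +$8.00 interest = $2,775.12; pay $347.00 → $2,428.12
Quarter 5: $2,428.12 +$8.00 interest = $2,436.12; pay $349.00 → $2,087.12
Quarter 6: $2,087.12 +$8.00 interest = $2,095.12; pay $350.00 → $1,745.12
Quarter 7: $1,745.12 +$8.00 interest = $1,753.12; pay $351.00 → $1,402.12
Quarter 8: $1,402.12 +$8.00 interest = $1,410.12; pay $353.00 → $1,057.12
Quarter 9: $1,057.12 +$8.00 interest = $1,065.12; pay $356.00 → $709.12
Quarter 10: $709.12 +$8.00 interest = $717.12; pay $359.00 → $358.12

$358.12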